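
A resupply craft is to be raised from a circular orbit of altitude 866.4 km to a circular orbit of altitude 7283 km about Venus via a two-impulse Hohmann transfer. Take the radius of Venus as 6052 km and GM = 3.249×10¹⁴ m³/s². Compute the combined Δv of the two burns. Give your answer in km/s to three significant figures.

Δv_total ≈ 1.87 km/s

r₁ = 6052 + 866.4 = 6918.4 km = 6.9184×10⁶ m.
r₂ = 6052 + 7283 = 13335 km = 1.3335×10⁷ m.
Transfer ellipse a_t = (r₁ + r₂)/2 = 1.013×10⁷ m.
At r₁: circular v_c1 = √(μ/r₁) = 6853 m/s; transfer-periapsis v_p = √[μ(2/r₁ − 1/a_t)] = 7864 m/s.
Δv₁ = v_p − v_c1 = 1011 m/s.
At r₂: circular v_c2 = √(μ/r₂) = 4936 m/s; transfer-apoapsis v_a = √[μ(2/r₂ − 1/a_t)] = 4080 m/s.
Δv₂ = v_c2 − v_a = 856.2 m/s.
Total Δv = Δv₁ + Δv₂ = 1867 m/s = 1.867 km/s.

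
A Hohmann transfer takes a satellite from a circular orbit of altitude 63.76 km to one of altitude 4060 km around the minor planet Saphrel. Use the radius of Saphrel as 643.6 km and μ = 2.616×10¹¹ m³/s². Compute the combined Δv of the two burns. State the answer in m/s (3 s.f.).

Δv_total ≈ 309 m/s

r₁ = 643.6 + 63.76 = 707.36 km = 7.0736×10⁵ m.
r₂ = 643.6 + 4060 = 4703.6 km = 4.7036×10⁶ m.
Transfer ellipse a_t = (r₁ + r₂)/2 = 2.705×10⁶ m.
At r₁: circular v_c1 = √(μ/r₁) = 608.1 m/s; transfer-periapsis v_p = √[μ(2/r₁ − 1/a_t)] = 801.8 m/s.
Δv₁ = v_p − v_c1 = 193.7 m/s.
At r₂: circular v_c2 = √(μ/r₂) = 235.8 m/s; transfer-apoapsis v_a = √[μ(2/r₂ − 1/a_t)] = 120.6 m/s.
Δv₂ = v_c2 − v_a = 115.2 m/s.
Total Δv = Δv₁ + Δv₂ = 309.0 m/s.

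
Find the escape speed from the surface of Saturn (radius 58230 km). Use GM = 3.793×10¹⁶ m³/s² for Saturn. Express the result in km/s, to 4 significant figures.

r = R = 5.823×10⁷ m.
Escape speed v_esc = √(2μ/r) = √(2 × 3.793×10¹⁶ / 5.823×10⁷) = √(1.303×10⁹) = 36090 m/s.
= 36.09 km/s.

v_esc ≈ 36.09 km/s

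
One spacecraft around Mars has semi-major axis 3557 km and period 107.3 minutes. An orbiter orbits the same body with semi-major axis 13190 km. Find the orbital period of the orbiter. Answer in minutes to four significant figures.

T₂ ≈ 766.2 minutes

Kepler's third law: T² ∝ a³, so T₂ = T₁ (a₂/a₁)^(3/2).
a₂/a₁ = 3.708, (a₂/a₁)^(3/2) = 7.141.
T₂ = 107.3 × 7.141 = 766.2 minutes.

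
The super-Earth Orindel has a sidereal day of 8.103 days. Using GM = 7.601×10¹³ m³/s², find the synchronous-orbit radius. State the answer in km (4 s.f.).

r_sync ≈ 98090 km

T = 8.103 days = 7.001×10⁵ s.
A synchronous orbit has period T, so by Kepler's third law a = (μT²/4π²)^(1/3).
μT²/4π² = 7.601×10¹³ × (7.001×10⁵)² / 39.48 = 9.437×10²³ m³.
a = 9.809×10⁷ m = 98087 km.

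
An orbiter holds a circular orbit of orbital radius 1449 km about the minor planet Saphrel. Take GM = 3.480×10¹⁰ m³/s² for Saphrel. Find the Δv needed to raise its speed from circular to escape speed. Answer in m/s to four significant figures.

r = 1449 km = 1.449×10⁶ m.
Circular speed v_c = √(μ/r) = 155.0 m/s.
Escape speed v_esc = √(2μ/r) = √2 × v_c = 219.2 m/s.
Δv = v_esc − v_c = 64.19 m/s.

Δv ≈ 64.19 m/s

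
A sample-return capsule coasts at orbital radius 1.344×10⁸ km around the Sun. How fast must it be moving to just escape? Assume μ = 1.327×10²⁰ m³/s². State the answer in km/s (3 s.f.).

r = 1.344×10⁸ km = 1.344×10¹¹ m.
Escape speed v_esc = √(2μ/r) = √(2 × 1.327×10²⁰ / 1.344×10¹¹) = √(1.975×10⁹) = 44440 m/s.
= 44.44 km/s.

v_esc ≈ 44.4 km/s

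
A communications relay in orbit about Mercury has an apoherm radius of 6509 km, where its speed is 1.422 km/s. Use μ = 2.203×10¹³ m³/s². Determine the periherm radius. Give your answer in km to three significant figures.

r_a = 6.509×10⁶ m.
Specific energy ε = v²/2 − μ/r = -2.374×10⁶ J/kg, so a = −μ/(2ε) = 4.641×10⁶ m.
The apsides satisfy r_p + r_a = 2a, so the periherm radius is 2a − r_a = 2.773×10⁶ m = 2772.6 km.

periherm radius ≈ 2770 km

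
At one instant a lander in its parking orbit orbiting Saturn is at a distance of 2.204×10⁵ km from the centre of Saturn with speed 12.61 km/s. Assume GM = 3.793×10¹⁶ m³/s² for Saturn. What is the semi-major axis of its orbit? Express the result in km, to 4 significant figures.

r = 2.204×10⁸ m.
Specific orbital energy ε = v²/2 − μ/r = (12610)²/2 − 3.793×10¹⁶/2.204×10⁸ = -9.259×10⁷ J/kg.
Since ε = −μ/(2a), a = −μ/(2ε) = 2.048×10⁸ m = 2.0483×10⁵ km.

a ≈ 2.048×10⁵ km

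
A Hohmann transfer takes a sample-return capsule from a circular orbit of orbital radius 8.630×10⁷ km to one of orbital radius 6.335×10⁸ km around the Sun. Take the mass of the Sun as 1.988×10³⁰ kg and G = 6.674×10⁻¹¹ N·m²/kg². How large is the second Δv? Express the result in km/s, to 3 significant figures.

Δv ≈ 7.39 km/s

μ = GM = 6.674×10⁻¹¹ × 1.988×10³⁰ = 1.327×10²⁰ m³/s².
r₁ = 8.630×10⁷ km = 8.630×10¹⁰ m.
r₂ = 6.335×10⁸ km = 6.335×10¹¹ m.
Transfer ellipse a_t = (r₁ + r₂)/2 = 3.599×10¹¹ m.
At r₁: circular v_c1 = √(μ/r₁) = 39210 m/s; transfer-perihelion v_p = √[μ(2/r₁ − 1/a_t)] = 52020 m/s.
At r₂: circular v_c2 = √(μ/r₂) = 14470 m/s; transfer-aphelion v_a = √[μ(2/r₂ − 1/a_t)] = 7087 m/s.
Δv₂ = v_c2 − v_a = 7385 m/s.
= 7.385 km/s.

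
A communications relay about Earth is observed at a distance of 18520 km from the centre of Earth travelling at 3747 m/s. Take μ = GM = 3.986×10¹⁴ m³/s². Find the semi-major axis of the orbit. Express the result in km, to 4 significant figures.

a ≈ 13740 km

r = 1.852×10⁷ m.
Specific orbital energy ε = v²/2 − μ/r = (3747)²/2 − 3.986×10¹⁴/1.852×10⁷ = -1.450×10⁷ J/kg.
Since ε = −μ/(2a), a = −μ/(2ε) = 1.374×10⁷ m = 13742 km.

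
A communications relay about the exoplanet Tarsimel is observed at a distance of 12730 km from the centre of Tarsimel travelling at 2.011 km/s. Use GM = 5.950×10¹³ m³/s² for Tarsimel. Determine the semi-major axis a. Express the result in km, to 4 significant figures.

a ≈ 11220 km

r = 1.273×10⁷ m.
Vis-viva rearranged: 1/a = 2/r − v²/μ = 1.571×10⁻⁷ − 6.797×10⁻⁸ = 8.914×10⁻⁸ m⁻¹.
a = 1.122×10⁷ m = 11218 km.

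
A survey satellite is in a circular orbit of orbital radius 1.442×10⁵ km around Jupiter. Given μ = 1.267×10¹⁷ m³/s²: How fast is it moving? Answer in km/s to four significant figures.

v ≈ 29.64 km/s

r = 1.442×10⁵ km = 1.442×10⁸ m.
For a circular orbit v = √(μ/r) = √(1.267×10¹⁷ / 1.442×10⁸) = √(8.786×10⁸) = 29640 m/s.
That is 29.64 km/s.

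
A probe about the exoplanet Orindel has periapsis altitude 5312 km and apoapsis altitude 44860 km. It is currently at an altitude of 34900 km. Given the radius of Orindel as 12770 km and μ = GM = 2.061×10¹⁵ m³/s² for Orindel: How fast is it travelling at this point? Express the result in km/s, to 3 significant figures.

r_p = 12770 + 5312 = 18082 km = 1.8082×10⁷ m.
r_a = 12770 + 44860 = 57630 km = 5.7630×10⁷ m.
r = 12770 + 34900 = 47670 km = 4.767×10⁷ m.
Semi-major axis a = (r_p + r_a)/2 = 37856 km = 3.786×10⁷ m.
Vis-viva: v² = μ(2/r − 1/a) = 2.061×10¹⁵ × (4.196×10⁻⁸ − 2.642×10⁻⁸) = 3.203×10⁷ m²/s².
v = 5659 m/s = 5.659 km/s.

v ≈ 5.66 km/s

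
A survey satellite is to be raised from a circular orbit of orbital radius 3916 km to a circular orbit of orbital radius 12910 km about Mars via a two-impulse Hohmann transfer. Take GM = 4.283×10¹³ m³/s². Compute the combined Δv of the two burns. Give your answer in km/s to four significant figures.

Δv_total ≈ 1.368 km/s

r₁ = 3916 km = 3.916×10⁶ m.
r₂ = 12910 km = 1.291×10⁷ m.
Transfer ellipse a_t = (r₁ + r₂)/2 = 8.413×10⁶ m.
At r₁: circular v_c1 = √(μ/r₁) = 3307 m/s; transfer-periapsis v_p = √[μ(2/r₁ − 1/a_t)] = 4097 m/s.
Δv₁ = v_p − v_c1 = 789.6 m/s.
At r₂: circular v_c2 = √(μ/r₂) = 1821 m/s; transfer-apoapsis v_a = √[μ(2/r₂ − 1/a_t)] = 1243 m/s.
Δv₂ = v_c2 − v_a = 578.8 m/s.
Total Δv = Δv₁ + Δv₂ = 1368 m/s = 1.368 km/s.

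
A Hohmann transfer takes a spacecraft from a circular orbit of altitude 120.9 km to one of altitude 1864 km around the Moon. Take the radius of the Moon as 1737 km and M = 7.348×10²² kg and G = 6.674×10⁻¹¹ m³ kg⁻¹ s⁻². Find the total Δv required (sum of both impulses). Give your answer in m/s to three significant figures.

Δv_total ≈ 446 m/s

μ = GM = 6.674×10⁻¹¹ × 7.348×10²² = 4.904×10¹² m³/s².
r₁ = 1737 + 120.9 = 1857.9 km = 1.8579×10⁶ m.
r₂ = 1737 + 1864 = 3601.0 km = 3.6010×10⁶ m.
Transfer ellipse a_t = (r₁ + r₂)/2 = 2.729×10⁶ m.
At r₁: circular v_c1 = √(μ/r₁) = 1625 m/s; transfer-perilune v_p = √[μ(2/r₁ − 1/a_t)] = 1866 m/s.
Δv₁ = v_p − v_c1 = 241.4 m/s.
At r₂: circular v_c2 = √(μ/r₂) = 1167 m/s; transfer-apolune v_a = √[μ(2/r₂ − 1/a_t)] = 962.8 m/s.
Δv₂ = v_c2 − v_a = 204.2 m/s.
Total Δv = Δv₁ + Δv₂ = 445.6 m/s.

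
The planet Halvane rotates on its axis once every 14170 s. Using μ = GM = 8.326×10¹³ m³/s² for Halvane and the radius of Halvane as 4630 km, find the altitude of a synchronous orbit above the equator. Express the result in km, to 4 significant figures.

h_sync ≈ 2879 km

A synchronous orbit has period T, so by Kepler's third law a = (μT²/4π²)^(1/3).
μT²/4π² = 8.326×10¹³ × (1.417×10⁴)² / 39.48 = 4.235×10²⁰ m³.
a = 7.509×10⁶ m = 7509.4 km.
Altitude h = a − R = 7509.4 − 4630 = 2879.4 km.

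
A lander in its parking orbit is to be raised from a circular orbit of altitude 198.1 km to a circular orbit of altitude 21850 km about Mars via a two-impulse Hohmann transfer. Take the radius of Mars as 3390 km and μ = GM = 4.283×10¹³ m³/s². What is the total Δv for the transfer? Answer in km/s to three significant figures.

Δv_total ≈ 1.77 km/s

r₁ = 3390 + 198.1 = 3588.1 km = 3.5881×10⁶ m.
r₂ = 3390 + 21850 = 25240 km = 2.5240×10⁷ m.
Transfer ellipse a_t = (r₁ + r₂)/2 = 1.441×10⁷ m.
At r₁: circular v_c1 = √(μ/r₁) = 3455 m/s; transfer-periapsis v_p = √[μ(2/r₁ − 1/a_t)] = 4572 m/s.
Δv₁ = v_p − v_c1 = 1117 m/s.
At r₂: circular v_c2 = √(μ/r₂) = 1303 m/s; transfer-apoapsis v_a = √[μ(2/r₂ − 1/a_t)] = 649.9 m/s.
Δv₂ = v_c2 − v_a = 652.7 m/s.
Total Δv = Δv₁ + Δv₂ = 1770 m/s = 1.770 km/s.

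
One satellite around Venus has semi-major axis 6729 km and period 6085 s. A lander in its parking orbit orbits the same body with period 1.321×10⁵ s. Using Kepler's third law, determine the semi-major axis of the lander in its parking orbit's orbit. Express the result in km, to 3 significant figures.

Kepler's third law: a³ ∝ T², so a₂ = a₁ (T₂/T₁)^(2/3).
T₂/T₁ = 21.71, (T₂/T₁)^(2/3) = 7.782.
a₂ = 6729 × 7.782 = 52370 km.

a₂ ≈ 52400 km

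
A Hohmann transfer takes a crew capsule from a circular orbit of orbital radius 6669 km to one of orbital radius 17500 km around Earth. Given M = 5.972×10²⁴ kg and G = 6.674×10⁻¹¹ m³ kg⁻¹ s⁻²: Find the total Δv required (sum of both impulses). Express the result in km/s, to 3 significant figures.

Δv_total ≈ 2.80 km/s

μ = GM = 6.674×10⁻¹¹ × 5.972×10²⁴ = 3.986×10¹⁴ m³/s².
r₁ = 6669 km = 6.669×10⁶ m.
r₂ = 17500 km = 1.750×10⁷ m.
Transfer ellipse a_t = (r₁ + r₂)/2 = 1.208×10⁷ m.
At r₁: circular v_c1 = √(μ/r₁) = 7731 m/s; transfer-perigee v_p = √[μ(2/r₁ − 1/a_t)] = 9303 m/s.
Δv₁ = v_p − v_c1 = 1572 m/s.
At r₂: circular v_c2 = √(μ/r₂) = 4772 m/s; transfer-apogee v_a = √[μ(2/r₂ − 1/a_t)] = 3545 m/s.
Δv₂ = v_c2 − v_a = 1227 m/s.
Total Δv = Δv₁ + Δv₂ = 2799 m/s = 2.799 km/s.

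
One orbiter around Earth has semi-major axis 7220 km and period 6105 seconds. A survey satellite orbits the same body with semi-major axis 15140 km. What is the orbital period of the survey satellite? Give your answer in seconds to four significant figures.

Kepler's third law: T² ∝ a³, so T₂ = T₁ (a₂/a₁)^(3/2).
a₂/a₁ = 2.097, (a₂/a₁)^(3/2) = 3.037.
T₂ = 6105 × 3.037 = 18540 seconds.

T₂ ≈ 18540 seconds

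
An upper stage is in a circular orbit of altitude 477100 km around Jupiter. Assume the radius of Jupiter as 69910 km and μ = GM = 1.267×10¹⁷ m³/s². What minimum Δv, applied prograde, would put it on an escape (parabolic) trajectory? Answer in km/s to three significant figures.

r = 69910 + 477100 = 547010 km = 5.4701×10⁸ m.
Circular speed v_c = √(μ/r) = 15220 m/s.
Escape speed v_esc = √(2μ/r) = √2 × v_c = 21520 m/s.
Δv = v_esc − v_c = 6304 m/s = 6.304 km/s.

Δv ≈ 6.30 km/s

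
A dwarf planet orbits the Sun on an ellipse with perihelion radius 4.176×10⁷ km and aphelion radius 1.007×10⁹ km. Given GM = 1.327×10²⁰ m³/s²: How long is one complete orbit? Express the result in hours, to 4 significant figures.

T ≈ 57530 hours

Semi-major axis a = (r_p + r_a)/2 = (4.1760×10⁷ + 1.0070×10⁹)/2 = 5.2438×10⁸ km = 5.244×10¹¹ m.
By Kepler's third law T = 2π√(a³/μ) = 2π × 3.296×10⁷ = 2.071×10⁸ s.
= 57530 hours.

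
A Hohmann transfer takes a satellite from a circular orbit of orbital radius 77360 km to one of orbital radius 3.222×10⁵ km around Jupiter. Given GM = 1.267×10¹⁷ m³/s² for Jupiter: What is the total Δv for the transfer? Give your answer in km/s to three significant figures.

Δv_total ≈ 18.4 km/s

r₁ = 77360 km = 7.736×10⁷ m.
r₂ = 3.222×10⁵ km = 3.222×10⁸ m.
Transfer ellipse a_t = (r₁ + r₂)/2 = 1.998×10⁸ m.
At r₁: circular v_c1 = √(μ/r₁) = 40470 m/s; transfer-perijove v_p = √[μ(2/r₁ − 1/a_t)] = 51390 m/s.
Δv₁ = v_p − v_c1 = 10920 m/s.
At r₂: circular v_c2 = √(μ/r₂) = 19830 m/s; transfer-apojove v_a = √[μ(2/r₂ − 1/a_t)] = 12340 m/s.
Δv₂ = v_c2 − v_a = 7490 m/s.
Total Δv = Δv₁ + Δv₂ = 18420 m/s = 18.42 km/s.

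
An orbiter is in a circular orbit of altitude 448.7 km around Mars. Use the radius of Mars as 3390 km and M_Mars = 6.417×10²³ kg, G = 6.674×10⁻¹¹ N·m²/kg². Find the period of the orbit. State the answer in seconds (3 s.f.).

T ≈ 7220 seconds

μ = GM = 6.674×10⁻¹¹ × 6.417×10²³ = 4.283×10¹³ m³/s².
r = 3390 + 448.7 = 3838.7 km = 3.8387×10⁶ m.
Kepler's third law: T = 2π√(r³/μ) = 2π√((3.839×10⁶)³ / 4.283×10¹³).
r³/μ = 1.321×10⁶ s², so T = 2π × 1.149×10³ = 7.221×10³ s.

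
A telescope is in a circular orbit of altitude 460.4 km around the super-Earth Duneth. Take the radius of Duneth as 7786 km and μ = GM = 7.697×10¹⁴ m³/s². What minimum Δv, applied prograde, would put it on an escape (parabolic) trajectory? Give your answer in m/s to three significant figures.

Δv ≈ 4000 m/s

r = 7786 + 460.4 = 8246.4 km = 8.2464×10⁶ m.
Circular speed v_c = √(μ/r) = 9661 m/s.
Escape speed v_esc = √(2μ/r) = √2 × v_c = 13660 m/s.
Δv = v_esc − v_c = 4002 m/s.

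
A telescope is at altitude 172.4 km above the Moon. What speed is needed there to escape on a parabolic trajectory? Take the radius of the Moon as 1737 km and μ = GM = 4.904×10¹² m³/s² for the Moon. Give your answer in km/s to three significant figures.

v_esc ≈ 2.27 km/s

r = 1737 + 172.4 = 1909.4 km = 1.9094×10⁶ m.
Escape speed v_esc = √(2μ/r) = √(2 × 4.904×10¹² / 1.909×10⁶) = √(5.137×10⁶) = 2266 m/s.
= 2.266 km/s.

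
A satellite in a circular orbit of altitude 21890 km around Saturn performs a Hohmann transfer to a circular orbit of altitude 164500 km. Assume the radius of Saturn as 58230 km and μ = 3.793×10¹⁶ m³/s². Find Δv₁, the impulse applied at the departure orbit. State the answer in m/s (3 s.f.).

r₁ = 58230 + 21890 = 80120 km = 8.0120×10⁷ m.
r₂ = 58230 + 164500 = 222730 km = 2.2273×10⁸ m.
Transfer ellipse a_t = (r₁ + r₂)/2 = 1.514×10⁸ m.
At r₁: circular v_c1 = √(μ/r₁) = 21760 m/s; transfer-perikrone v_p = √[μ(2/r₁ − 1/a_t)] = 26390 m/s.
Δv₁ = v_p − v_c1 = 4630 m/s.

Δv ≈ 4630 m/s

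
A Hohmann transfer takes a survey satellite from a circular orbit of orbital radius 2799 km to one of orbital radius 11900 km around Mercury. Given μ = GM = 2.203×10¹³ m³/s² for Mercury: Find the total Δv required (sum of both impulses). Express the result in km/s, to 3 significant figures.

Δv_total ≈ 1.29 km/s

r₁ = 2799 km = 2.799×10⁶ m.
r₂ = 11900 km = 1.190×10⁷ m.
Transfer ellipse a_t = (r₁ + r₂)/2 = 7.350×10⁶ m.
At r₁: circular v_c1 = √(μ/r₁) = 2805 m/s; transfer-periherm v_p = √[μ(2/r₁ − 1/a_t)] = 3570 m/s.
Δv₁ = v_p − v_c1 = 764.4 m/s.
At r₂: circular v_c2 = √(μ/r₂) = 1361 m/s; transfer-apoherm v_a = √[μ(2/r₂ − 1/a_t)] = 839.7 m/s.
Δv₂ = v_c2 − v_a = 520.9 m/s.
Total Δv = Δv₁ + Δv₂ = 1285 m/s = 1.285 km/s.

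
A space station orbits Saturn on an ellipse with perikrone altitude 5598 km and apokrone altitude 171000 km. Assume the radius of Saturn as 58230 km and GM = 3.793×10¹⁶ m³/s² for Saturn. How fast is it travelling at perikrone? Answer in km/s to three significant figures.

v ≈ 30.5 km/s

r_p = 58230 + 5598 = 63828 km = 6.3828×10⁷ m.
r_a = 58230 + 171000 = 229230 km = 2.2923×10⁸ m.
Semi-major axis a = (r_p + r_a)/2 = 1.4653×10⁵ km = 1.465×10⁸ m.
Vis-viva: v² = μ(2/r − 1/a) = 3.793×10¹⁶ × (3.133×10⁻⁸ − 6.825×10⁻⁹) = 9.297×10⁸ m²/s².
v = 30490 m/s = 30.49 km/s.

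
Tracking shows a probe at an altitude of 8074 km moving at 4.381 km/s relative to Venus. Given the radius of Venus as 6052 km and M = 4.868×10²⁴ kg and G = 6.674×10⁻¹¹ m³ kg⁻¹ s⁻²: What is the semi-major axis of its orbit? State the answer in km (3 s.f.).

a ≈ 12100 km

μ = GM = 6.674×10⁻¹¹ × 4.868×10²⁴ = 3.249×10¹⁴ m³/s².
r = 6052 + 8074 = 14126 km = 1.413×10⁷ m.
Specific orbital energy ε = v²/2 − μ/r = (4381)²/2 − 3.249×10¹⁴/1.413×10⁷ = -1.340×10⁷ J/kg.
Since ε = −μ/(2a), a = −μ/(2ε) = 1.212×10⁷ m = 12120 km.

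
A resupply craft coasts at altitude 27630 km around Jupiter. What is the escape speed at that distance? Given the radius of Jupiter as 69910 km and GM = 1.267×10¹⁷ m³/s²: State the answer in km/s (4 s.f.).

r = 69910 + 27630 = 97540 km = 9.7540×10⁷ m.
Escape speed v_esc = √(2μ/r) = √(2 × 1.267×10¹⁷ / 9.754×10⁷) = √(2.598×10⁹) = 50970 m/s.
= 50.97 km/s.

v_esc ≈ 50.97 km/s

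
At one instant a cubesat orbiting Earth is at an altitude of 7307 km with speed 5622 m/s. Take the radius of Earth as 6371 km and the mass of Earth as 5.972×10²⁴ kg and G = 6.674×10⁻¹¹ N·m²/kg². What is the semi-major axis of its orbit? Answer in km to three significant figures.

μ = GM = 6.674×10⁻¹¹ × 5.972×10²⁴ = 3.986×10¹⁴ m³/s².
r = 6371 + 7307 = 13678 km = 1.368×10⁷ m.
Vis-viva rearranged: 1/a = 2/r − v²/μ = 1.462×10⁻⁷ − 7.930×10⁻⁸ = 6.692×10⁻⁸ m⁻¹.
a = 1.494×10⁷ m = 14943 km.

a ≈ 14900 km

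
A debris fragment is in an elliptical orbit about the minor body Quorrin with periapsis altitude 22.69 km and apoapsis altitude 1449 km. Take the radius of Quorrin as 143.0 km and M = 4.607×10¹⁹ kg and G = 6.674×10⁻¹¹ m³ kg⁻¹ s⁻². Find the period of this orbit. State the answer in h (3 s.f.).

T ≈ 25.9 h

μ = GM = 6.674×10⁻¹¹ × 4.607×10¹⁹ = 3.075×10⁹ m³/s².
r_p = 143.0 + 22.69 = 165.69 km = 1.6569×10⁵ m.
r_a = 143.0 + 1449 = 1592.0 km = 1.5920×10⁶ m.
Semi-major axis a = (r_p + r_a)/2 = (165.69 + 1592.0)/2 = 878.85 km = 8.788×10⁵ m.
By Kepler's third law T = 2π√(a³/μ) = 2π × 1.486×10⁴ = 9.336×10⁴ s.
= 25.93 h.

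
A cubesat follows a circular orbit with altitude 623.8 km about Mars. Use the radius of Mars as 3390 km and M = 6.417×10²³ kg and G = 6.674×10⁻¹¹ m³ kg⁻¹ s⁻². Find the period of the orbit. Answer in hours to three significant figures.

μ = GM = 6.674×10⁻¹¹ × 6.417×10²³ = 4.283×10¹³ m³/s².
r = 3390 + 623.8 = 4013.8 km = 4.0138×10⁶ m.
Kepler's third law: T = 2π√(r³/μ) = 2π√((4.014×10⁶)³ / 4.283×10¹³).
r³/μ = 1.510×10⁶ s², so T = 2π × 1.229×10³ = 7.721×10³ s.
Converting: 7.721×10³ s ÷ 3600 = 2.145 hours.

T ≈ 2.14 hours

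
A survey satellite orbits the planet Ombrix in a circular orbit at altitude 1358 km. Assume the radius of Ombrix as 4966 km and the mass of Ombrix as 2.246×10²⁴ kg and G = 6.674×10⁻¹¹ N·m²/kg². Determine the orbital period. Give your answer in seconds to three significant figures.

μ = GM = 6.674×10⁻¹¹ × 2.246×10²⁴ = 1.499×10¹⁴ m³/s².
r = 4966 + 1358 = 6324.0 km = 6.3240×10⁶ m.
Kepler's third law: T = 2π√(r³/μ) = 2π√((6.324×10⁶)³ / 1.499×10¹⁴).
r³/μ = 1.687×10⁶ s², so T = 2π × 1.299×10³ = 8.161×10³ s.

T ≈ 8160 seconds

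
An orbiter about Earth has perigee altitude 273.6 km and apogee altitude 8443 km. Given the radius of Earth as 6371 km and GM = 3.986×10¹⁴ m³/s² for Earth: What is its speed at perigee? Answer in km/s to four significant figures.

v ≈ 9.101 km/s

r_p = 6371 + 273.6 = 6644.6 km = 6.6446×10⁶ m.
r_a = 6371 + 8443 = 14814 km = 1.4814×10⁷ m.
Semi-major axis a = (r_p + r_a)/2 = 10729 km = 1.073×10⁷ m.
Vis-viva: v² = μ(2/r − 1/a) = 3.986×10¹⁴ × (3.010×10⁻⁷ − 9.320×10⁻⁸) = 8.283×10⁷ m²/s².
v = 9101 m/s = 9.101 km/s.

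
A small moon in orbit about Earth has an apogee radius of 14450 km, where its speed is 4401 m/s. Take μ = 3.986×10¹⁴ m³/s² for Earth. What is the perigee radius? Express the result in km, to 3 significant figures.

r_a = 1.445×10⁷ m.
Specific energy ε = v²/2 − μ/r = -1.790×10⁷ J/kg, so a = −μ/(2ε) = 1.113×10⁷ m.
The apsides satisfy r_p + r_a = 2a, so the perigee radius is 2a − r_a = 7.818×10⁶ m = 7817.7 km.

perigee radius ≈ 7820 km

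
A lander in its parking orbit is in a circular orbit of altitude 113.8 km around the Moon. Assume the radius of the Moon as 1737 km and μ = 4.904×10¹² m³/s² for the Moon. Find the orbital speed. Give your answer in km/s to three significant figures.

v ≈ 1.63 km/s

r = 1737 + 113.8 = 1850.8 km = 1.8508×10⁶ m.
For a circular orbit v = √(μ/r) = √(4.904×10¹² / 1.851×10⁶) = √(2.650×10⁶) = 1628 m/s.
That is 1.628 km/s.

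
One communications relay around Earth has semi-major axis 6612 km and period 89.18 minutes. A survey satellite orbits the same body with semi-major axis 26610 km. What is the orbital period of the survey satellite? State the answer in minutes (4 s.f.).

Kepler's third law: T² ∝ a³, so T₂ = T₁ (a₂/a₁)^(3/2).
a₂/a₁ = 4.025, (a₂/a₁)^(3/2) = 8.074.
T₂ = 89.18 × 8.074 = 720.0 minutes.

T₂ ≈ 720.0 minutes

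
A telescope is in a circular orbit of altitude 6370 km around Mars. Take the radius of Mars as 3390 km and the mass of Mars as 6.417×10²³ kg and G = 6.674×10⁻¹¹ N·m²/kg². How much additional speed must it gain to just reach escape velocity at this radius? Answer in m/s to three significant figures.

Δv ≈ 868 m/s

μ = GM = 6.674×10⁻¹¹ × 6.417×10²³ = 4.283×10¹³ m³/s².
r = 3390 + 6370 = 9760.0 km = 9.7600×10⁶ m.
Circular speed v_c = √(μ/r) = 2095 m/s.
Escape speed v_esc = √(2μ/r) = √2 × v_c = 2962 m/s.
Δv = v_esc − v_c = 867.7 m/s.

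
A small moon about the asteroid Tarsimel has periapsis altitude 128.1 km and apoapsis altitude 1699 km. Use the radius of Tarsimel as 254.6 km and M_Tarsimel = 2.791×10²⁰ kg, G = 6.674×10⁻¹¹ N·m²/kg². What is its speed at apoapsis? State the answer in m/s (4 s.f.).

v ≈ 55.89 m/s

μ = GM = 6.674×10⁻¹¹ × 2.791×10²⁰ = 1.863×10¹⁰ m³/s².
r_p = 254.6 + 128.1 = 382.70 km = 3.8270×10⁵ m.
r_a = 254.6 + 1699 = 1953.6 km = 1.9536×10⁶ m.
Semi-major axis a = (r_p + r_a)/2 = 1168.1 km = 1.168×10⁶ m.
Vis-viva: v² = μ(2/r − 1/a) = 1.863×10¹⁰ × (1.024×10⁻⁶ − 8.561×10⁻⁷) = 3.124×10³ m²/s².
v = 55.89 m/s.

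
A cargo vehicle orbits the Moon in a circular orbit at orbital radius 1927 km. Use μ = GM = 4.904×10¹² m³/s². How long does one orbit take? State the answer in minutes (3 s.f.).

r = 1927 km = 1.927×10⁶ m.
Kepler's third law: T = 2π√(r³/μ) = 2π√((1.927×10⁶)³ / 4.904×10¹²).
r³/μ = 1.459×10⁶ s², so T = 2π × 1.208×10³ = 7.590×10³ s.
Converting: 7.590×10³ s ÷ 60.00 = 126.5 minutes.

T ≈ 126 minutes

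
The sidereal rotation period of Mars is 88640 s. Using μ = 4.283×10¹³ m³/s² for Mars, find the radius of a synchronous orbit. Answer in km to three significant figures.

r_sync ≈ 20400 km

A synchronous orbit has period T, so by Kepler's third law a = (μT²/4π²)^(1/3).
μT²/4π² = 4.283×10¹³ × (8.864×10⁴)² / 39.48 = 8.524×10²¹ m³.
a = 2.043×10⁷ m = 20428 km.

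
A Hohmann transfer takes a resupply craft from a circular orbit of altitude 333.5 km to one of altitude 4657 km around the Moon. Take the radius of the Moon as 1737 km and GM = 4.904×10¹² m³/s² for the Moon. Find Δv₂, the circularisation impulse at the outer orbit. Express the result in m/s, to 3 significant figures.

Δv ≈ 263 m/s

r₁ = 1737 + 333.5 = 2070.5 km = 2.0705×10⁶ m.
r₂ = 1737 + 4657 = 6394.0 km = 6.3940×10⁶ m.
Transfer ellipse a_t = (r₁ + r₂)/2 = 4.232×10⁶ m.
At r₁: circular v_c1 = √(μ/r₁) = 1539 m/s; transfer-perilune v_p = √[μ(2/r₁ − 1/a_t)] = 1892 m/s.
At r₂: circular v_c2 = √(μ/r₂) = 875.8 m/s; transfer-apolune v_a = √[μ(2/r₂ − 1/a_t)] = 612.5 m/s.
Δv₂ = v_c2 − v_a = 263.2 m/s.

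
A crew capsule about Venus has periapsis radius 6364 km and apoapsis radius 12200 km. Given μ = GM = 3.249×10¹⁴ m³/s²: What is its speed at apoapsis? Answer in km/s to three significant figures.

v ≈ 4.27 km/s

Semi-major axis a = (r_p + r_a)/2 = 9282.0 km = 9.282×10⁶ m.
Vis-viva: v² = μ(2/r − 1/a) = 3.249×10¹⁴ × (1.639×10⁻⁷ − 1.077×10⁻⁷) = 1.826×10⁷ m²/s².
v = 4273 m/s = 4.273 km/s.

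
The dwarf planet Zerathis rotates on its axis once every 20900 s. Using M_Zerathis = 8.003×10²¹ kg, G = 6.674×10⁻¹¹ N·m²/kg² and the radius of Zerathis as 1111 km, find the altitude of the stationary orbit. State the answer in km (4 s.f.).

μ = GM = 6.674×10⁻¹¹ × 8.003×10²¹ = 5.341×10¹¹ m³/s².
A synchronous orbit has period T, so by Kepler's third law a = (μT²/4π²)^(1/3).
μT²/4π² = 5.341×10¹¹ × (2.090×10⁴)² / 39.48 = 5.910×10¹⁸ m³.
a = 1.808×10⁶ m = 1808.0 km.
Altitude h = a − R = 1808.0 − 1111 = 696.97 km.

h_sync ≈ 697.0 km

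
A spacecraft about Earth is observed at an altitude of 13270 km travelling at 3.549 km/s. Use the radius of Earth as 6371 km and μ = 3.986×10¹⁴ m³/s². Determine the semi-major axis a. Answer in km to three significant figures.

r = 6371 + 13270 = 19641 km = 1.964×10⁷ m.
Specific orbital energy ε = v²/2 − μ/r = (3549)²/2 − 3.986×10¹⁴/1.964×10⁷ = -1.400×10⁷ J/kg.
Since ε = −μ/(2a), a = −μ/(2ε) = 1.424×10⁷ m = 14239 km.

a ≈ 14200 km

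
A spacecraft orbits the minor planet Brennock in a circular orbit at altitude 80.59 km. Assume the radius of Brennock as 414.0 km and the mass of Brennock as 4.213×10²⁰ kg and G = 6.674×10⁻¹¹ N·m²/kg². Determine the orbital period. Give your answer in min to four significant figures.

μ = GM = 6.674×10⁻¹¹ × 4.213×10²⁰ = 2.812×10¹⁰ m³/s².
r = 414.0 + 80.59 = 494.59 km = 4.9459×10⁵ m.
Kepler's third law: T = 2π√(r³/μ) = 2π√((4.946×10⁵)³ / 2.812×10¹⁰).
r³/μ = 4.303×10⁶ s², so T = 2π × 2.074×10³ = 1.303×10⁴ s.
Converting: 1.303×10⁴ s ÷ 60.00 = 217.2 min.

T ≈ 217.2 min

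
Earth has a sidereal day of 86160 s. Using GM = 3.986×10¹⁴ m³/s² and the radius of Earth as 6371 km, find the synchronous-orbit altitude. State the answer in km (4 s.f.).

h_sync ≈ 35790 km

A synchronous orbit has period T, so by Kepler's third law a = (μT²/4π²)^(1/3).
μT²/4π² = 3.986×10¹⁴ × (8.616×10⁴)² / 39.48 = 7.495×10²² m³.
a = 4.216×10⁷ m = 42163 km.
Altitude h = a − R = 42163 − 6371 = 35792 km.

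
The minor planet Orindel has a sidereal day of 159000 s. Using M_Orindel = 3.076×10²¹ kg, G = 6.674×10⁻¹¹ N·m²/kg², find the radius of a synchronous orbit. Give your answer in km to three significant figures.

r_sync ≈ 5080 km

μ = GM = 6.674×10⁻¹¹ × 3.076×10²¹ = 2.053×10¹¹ m³/s².
A synchronous orbit has period T, so by Kepler's third law a = (μT²/4π²)^(1/3).
μT²/4π² = 2.053×10¹¹ × (1.590×10⁵)² / 39.48 = 1.315×10²⁰ m³.
a = 5.085×10⁶ m = 5084.7 km.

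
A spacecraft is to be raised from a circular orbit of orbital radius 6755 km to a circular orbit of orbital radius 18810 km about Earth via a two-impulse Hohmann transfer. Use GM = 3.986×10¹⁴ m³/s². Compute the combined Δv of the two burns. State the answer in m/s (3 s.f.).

Δv_total ≈ 2890 m/s

r₁ = 6755 km = 6.755×10⁶ m.
r₂ = 18810 km = 1.881×10⁷ m.
Transfer ellipse a_t = (r₁ + r₂)/2 = 1.278×10⁷ m.
At r₁: circular v_c1 = √(μ/r₁) = 7682 m/s; transfer-perigee v_p = √[μ(2/r₁ − 1/a_t)] = 9318 m/s.
Δv₁ = v_p − v_c1 = 1637 m/s.
At r₂: circular v_c2 = √(μ/r₂) = 4603 m/s; transfer-apogee v_a = √[μ(2/r₂ − 1/a_t)] = 3346 m/s.
Δv₂ = v_c2 − v_a = 1257 m/s.
Total Δv = Δv₁ + Δv₂ = 2894 m/s.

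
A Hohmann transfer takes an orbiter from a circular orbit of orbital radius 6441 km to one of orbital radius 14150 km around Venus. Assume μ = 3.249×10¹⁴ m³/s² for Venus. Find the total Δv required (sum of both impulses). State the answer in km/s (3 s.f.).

Δv_total ≈ 2.23 km/s

r₁ = 6441 km = 6.441×10⁶ m.
r₂ = 14150 km = 1.415×10⁷ m.
Transfer ellipse a_t = (r₁ + r₂)/2 = 1.030×10⁷ m.
At r₁: circular v_c1 = √(μ/r₁) = 7102 m/s; transfer-periapsis v_p = √[μ(2/r₁ − 1/a_t)] = 8326 m/s.
Δv₁ = v_p − v_c1 = 1224 m/s.
At r₂: circular v_c2 = √(μ/r₂) = 4792 m/s; transfer-apoapsis v_a = √[μ(2/r₂ − 1/a_t)] = 3790 m/s.
Δv₂ = v_c2 − v_a = 1002 m/s.
Total Δv = Δv₁ + Δv₂ = 2226 m/s = 2.226 km/s.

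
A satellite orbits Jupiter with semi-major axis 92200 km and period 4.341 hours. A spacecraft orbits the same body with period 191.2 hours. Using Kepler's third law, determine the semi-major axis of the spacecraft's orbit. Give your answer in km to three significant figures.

Kepler's third law: a³ ∝ T², so a₂ = a₁ (T₂/T₁)^(2/3).
T₂/T₁ = 44.05, (T₂/T₁)^(2/3) = 12.47.
a₂ = 92200 × 12.47 = 1.150×10⁶ km.

a₂ ≈ 1.15×10⁶ km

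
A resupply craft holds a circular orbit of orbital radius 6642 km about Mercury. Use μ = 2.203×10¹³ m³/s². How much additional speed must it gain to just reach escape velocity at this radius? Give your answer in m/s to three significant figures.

r = 6642 km = 6.642×10⁶ m.
Circular speed v_c = √(μ/r) = 1821 m/s.
Escape speed v_esc = √(2μ/r) = √2 × v_c = 2576 m/s.
Δv = v_esc − v_c = 754.4 m/s.

Δv ≈ 754 m/s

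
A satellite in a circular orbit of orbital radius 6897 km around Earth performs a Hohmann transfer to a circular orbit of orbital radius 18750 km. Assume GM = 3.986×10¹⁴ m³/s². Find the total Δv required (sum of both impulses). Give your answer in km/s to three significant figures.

Δv_total ≈ 2.82 km/s

r₁ = 6897 km = 6.897×10⁶ m.
r₂ = 18750 km = 1.875×10⁷ m.
Transfer ellipse a_t = (r₁ + r₂)/2 = 1.282×10⁷ m.
At r₁: circular v_c1 = √(μ/r₁) = 7602 m/s; transfer-perigee v_p = √[μ(2/r₁ − 1/a_t)] = 9193 m/s.
Δv₁ = v_p − v_c1 = 1590 m/s.
At r₂: circular v_c2 = √(μ/r₂) = 4611 m/s; transfer-apogee v_a = √[μ(2/r₂ − 1/a_t)] = 3381 m/s.
Δv₂ = v_c2 − v_a = 1229 m/s.
Total Δv = Δv₁ + Δv₂ = 2820 m/s = 2.820 km/s.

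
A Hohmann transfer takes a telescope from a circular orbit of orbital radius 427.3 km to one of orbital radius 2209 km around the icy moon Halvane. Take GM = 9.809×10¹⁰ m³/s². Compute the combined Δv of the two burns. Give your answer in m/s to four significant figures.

r₁ = 427.3 km = 4.273×10⁵ m.
r₂ = 2209 km = 2.209×10⁶ m.
Transfer ellipse a_t = (r₁ + r₂)/2 = 1.318×10⁶ m.
At r₁: circular v_c1 = √(μ/r₁) = 479.1 m/s; transfer-periapsis v_p = √[μ(2/r₁ − 1/a_t)] = 620.2 m/s.
Δv₁ = v_p − v_c1 = 141.1 m/s.
At r₂: circular v_c2 = √(μ/r₂) = 210.7 m/s; transfer-apoapsis v_a = √[μ(2/r₂ − 1/a_t)] = 120.0 m/s.
Δv₂ = v_c2 − v_a = 90.75 m/s.
Total Δv = Δv₁ + Δv₂ = 231.9 m/s.

Δv_total ≈ 231.9 m/s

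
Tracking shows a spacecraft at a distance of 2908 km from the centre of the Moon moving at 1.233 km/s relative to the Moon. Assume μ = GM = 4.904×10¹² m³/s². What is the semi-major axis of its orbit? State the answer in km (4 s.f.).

a ≈ 2647 km

r = 2.908×10⁶ m.
Specific orbital energy ε = v²/2 − μ/r = (1233)²/2 − 4.904×10¹²/2.908×10⁶ = -9.262×10⁵ J/kg.
Since ε = −μ/(2a), a = −μ/(2ε) = 2.647×10⁶ m = 2647.3 km.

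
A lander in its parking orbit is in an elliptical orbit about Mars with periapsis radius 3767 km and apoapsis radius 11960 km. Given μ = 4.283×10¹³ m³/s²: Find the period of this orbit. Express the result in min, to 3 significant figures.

Semi-major axis a = (r_p + r_a)/2 = (3767.0 + 11960)/2 = 7863.5 km = 7.864×10⁶ m.
By Kepler's third law T = 2π√(a³/μ) = 2π × 3.369×10³ = 2.117×10⁴ s.
= 352.8 min.

T ≈ 353 min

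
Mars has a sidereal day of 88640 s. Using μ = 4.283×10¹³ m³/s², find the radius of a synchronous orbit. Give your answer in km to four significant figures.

A synchronous orbit has period T, so by Kepler's third law a = (μT²/4π²)^(1/3).
μT²/4π² = 4.283×10¹³ × (8.864×10⁴)² / 39.48 = 8.524×10²¹ m³.
a = 2.043×10⁷ m = 20428 km.

r_sync ≈ 20430 km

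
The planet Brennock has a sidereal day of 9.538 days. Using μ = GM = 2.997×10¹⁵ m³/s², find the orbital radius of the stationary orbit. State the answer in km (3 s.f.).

r_sync ≈ 3.72×10⁵ km

T = 9.538 days = 8.241×10⁵ s.
A synchronous orbit has period T, so by Kepler's third law a = (μT²/4π²)^(1/3).
μT²/4π² = 2.997×10¹⁵ × (8.241×10⁵)² / 39.48 = 5.155×10²⁵ m³.
a = 3.722×10⁸ m = 3.7218×10⁵ km.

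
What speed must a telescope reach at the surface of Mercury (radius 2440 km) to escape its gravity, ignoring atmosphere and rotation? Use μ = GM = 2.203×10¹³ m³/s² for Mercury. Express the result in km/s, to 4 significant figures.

v_esc ≈ 4.249 km/s

r = R = 2.440×10⁶ m.
Escape speed v_esc = √(2μ/r) = √(2 × 2.203×10¹³ / 2.440×10⁶) = √(1.806×10⁷) = 4249 m/s.
= 4.249 km/s.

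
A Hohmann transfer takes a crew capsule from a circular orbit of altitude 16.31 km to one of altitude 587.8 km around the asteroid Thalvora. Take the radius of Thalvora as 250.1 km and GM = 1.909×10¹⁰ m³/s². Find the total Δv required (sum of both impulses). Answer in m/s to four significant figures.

Δv_total ≈ 108.2 m/s

r₁ = 250.1 + 16.31 = 266.41 km = 2.6641×10⁵ m.
r₂ = 250.1 + 587.8 = 837.90 km = 8.3790×10⁵ m.
Transfer ellipse a_t = (r₁ + r₂)/2 = 5.522×10⁵ m.
At r₁: circular v_c1 = √(μ/r₁) = 267.7 m/s; transfer-periapsis v_p = √[μ(2/r₁ − 1/a_t)] = 329.8 m/s.
Δv₁ = v_p − v_c1 = 62.07 m/s.
At r₂: circular v_c2 = √(μ/r₂) = 150.9 m/s; transfer-apoapsis v_a = √[μ(2/r₂ − 1/a_t)] = 104.8 m/s.
Δv₂ = v_c2 − v_a = 46.09 m/s.
Total Δv = Δv₁ + Δv₂ = 108.2 m/s.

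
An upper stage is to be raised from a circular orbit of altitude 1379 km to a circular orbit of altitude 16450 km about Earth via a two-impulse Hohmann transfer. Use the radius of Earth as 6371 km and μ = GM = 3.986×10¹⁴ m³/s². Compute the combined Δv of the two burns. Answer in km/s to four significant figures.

r₁ = 6371 + 1379 = 7750.0 km = 7.7500×10⁶ m.
r₂ = 6371 + 16450 = 22821 km = 2.2821×10⁷ m.
Transfer ellipse a_t = (r₁ + r₂)/2 = 1.529×10⁷ m.
At r₁: circular v_c1 = √(μ/r₁) = 7172 m/s; transfer-perigee v_p = √[μ(2/r₁ − 1/a_t)] = 8763 m/s.
Δv₁ = v_p − v_c1 = 1591 m/s.
At r₂: circular v_c2 = √(μ/r₂) = 4179 m/s; transfer-apogee v_a = √[μ(2/r₂ − 1/a_t)] = 2976 m/s.
Δv₂ = v_c2 − v_a = 1203 m/s.
Total Δv = Δv₁ + Δv₂ = 2795 m/s = 2.795 km/s.

Δv_total ≈ 2.795 km/s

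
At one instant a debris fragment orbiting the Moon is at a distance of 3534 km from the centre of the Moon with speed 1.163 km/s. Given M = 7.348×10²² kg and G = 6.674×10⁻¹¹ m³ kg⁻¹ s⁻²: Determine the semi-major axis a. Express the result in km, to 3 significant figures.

a ≈ 3450 km

μ = GM = 6.674×10⁻¹¹ × 7.348×10²² = 4.904×10¹² m³/s².
r = 3.534×10⁶ m.
Specific orbital energy ε = v²/2 − μ/r = (1163)²/2 − 4.904×10¹²/3.534×10⁶ = -7.114×10⁵ J/kg.
Since ε = −μ/(2a), a = −μ/(2ε) = 3.447×10⁶ m = 3446.8 km.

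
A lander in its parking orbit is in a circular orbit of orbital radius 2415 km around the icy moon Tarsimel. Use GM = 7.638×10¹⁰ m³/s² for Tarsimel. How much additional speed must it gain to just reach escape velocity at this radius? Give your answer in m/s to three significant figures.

r = 2415 km = 2.415×10⁶ m.
Circular speed v_c = √(μ/r) = 177.8 m/s.
Escape speed v_esc = √(2μ/r) = √2 × v_c = 251.5 m/s.
Δv = v_esc − v_c = 73.66 m/s.

Δv ≈ 73.7 m/s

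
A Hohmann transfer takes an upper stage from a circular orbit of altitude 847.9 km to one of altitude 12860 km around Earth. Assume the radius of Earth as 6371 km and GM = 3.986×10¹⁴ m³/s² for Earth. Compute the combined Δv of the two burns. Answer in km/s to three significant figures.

Δv_total ≈ 2.72 km/s

r₁ = 6371 + 847.9 = 7218.9 km = 7.2189×10⁶ m.
r₂ = 6371 + 12860 = 19231 km = 1.9231×10⁷ m.
Transfer ellipse a_t = (r₁ + r₂)/2 = 1.322×10⁷ m.
At r₁: circular v_c1 = √(μ/r₁) = 7431 m/s; transfer-perigee v_p = √[μ(2/r₁ − 1/a_t)] = 8961 m/s.
Δv₁ = v_p − v_c1 = 1530 m/s.
At r₂: circular v_c2 = √(μ/r₂) = 4553 m/s; transfer-apogee v_a = √[μ(2/r₂ − 1/a_t)] = 3364 m/s.
Δv₂ = v_c2 − v_a = 1189 m/s.
Total Δv = Δv₁ + Δv₂ = 2719 m/s = 2.719 km/s.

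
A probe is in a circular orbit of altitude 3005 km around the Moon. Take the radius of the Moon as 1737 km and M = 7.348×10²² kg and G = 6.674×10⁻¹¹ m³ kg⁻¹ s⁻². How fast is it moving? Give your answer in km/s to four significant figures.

μ = GM = 6.674×10⁻¹¹ × 7.348×10²² = 4.904×10¹² m³/s².
r = 1737 + 3005 = 4742.0 km = 4.7420×10⁶ m.
For a circular orbit v = √(μ/r) = √(4.904×10¹² / 4.742×10⁶) = √(1.034×10⁶) = 1017 m/s.
That is 1.017 km/s.

v ≈ 1.017 km/s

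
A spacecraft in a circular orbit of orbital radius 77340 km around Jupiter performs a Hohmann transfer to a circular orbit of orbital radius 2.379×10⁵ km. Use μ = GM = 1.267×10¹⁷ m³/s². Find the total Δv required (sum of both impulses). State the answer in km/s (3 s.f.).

Δv_total ≈ 16.2 km/s

r₁ = 77340 km = 7.734×10⁷ m.
r₂ = 2.379×10⁵ km = 2.379×10⁸ m.
Transfer ellipse a_t = (r₁ + r₂)/2 = 1.576×10⁸ m.
At r₁: circular v_c1 = √(μ/r₁) = 40470 m/s; transfer-perijove v_p = √[μ(2/r₁ − 1/a_t)] = 49730 m/s.
Δv₁ = v_p − v_c1 = 9250 m/s.
At r₂: circular v_c2 = √(μ/r₂) = 23080 m/s; transfer-apojove v_a = √[μ(2/r₂ − 1/a_t)] = 16170 m/s.
Δv₂ = v_c2 − v_a = 6912 m/s.
Total Δv = Δv₁ + Δv₂ = 16160 m/s = 16.16 km/s.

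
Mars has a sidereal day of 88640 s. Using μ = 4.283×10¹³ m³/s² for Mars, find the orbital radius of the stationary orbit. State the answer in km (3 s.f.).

r_sync ≈ 20400 km

A synchronous orbit has period T, so by Kepler's third law a = (μT²/4π²)^(1/3).
μT²/4π² = 4.283×10¹³ × (8.864×10⁴)² / 39.48 = 8.524×10²¹ m³.
a = 2.043×10⁷ m = 20428 km.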